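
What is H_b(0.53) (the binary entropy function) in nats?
0.6913 nats

The binary entropy function is:
H(p) = -p log(p) - (1-p) log(1-p)

H(0.53) = -0.53 × log_e(0.53) - 0.47 × log_e(0.47)
H(0.53) = 0.6913 nats

Note: Binary entropy is maximized at p=0.5 (H=1 bit) and minimized at p=0 or p=1 (H=0).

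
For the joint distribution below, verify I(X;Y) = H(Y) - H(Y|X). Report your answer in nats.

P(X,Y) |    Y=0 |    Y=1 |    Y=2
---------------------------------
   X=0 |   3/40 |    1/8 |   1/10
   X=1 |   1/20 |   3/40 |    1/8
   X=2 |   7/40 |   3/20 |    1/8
I(X;Y) = 0.0252 nats

Mutual information has multiple equivalent forms:
- I(X;Y) = H(X) - H(X|Y)
- I(X;Y) = H(Y) - H(Y|X)
- I(X;Y) = H(X) + H(Y) - H(X,Y)

Computing all quantities:
H(X) = 1.0671, H(Y) = 1.0961, H(X,Y) = 2.1380
H(X|Y) = 1.0419, H(Y|X) = 1.0709

Verification:
H(X) - H(X|Y) = 1.0671 - 1.0419 = 0.0252
H(Y) - H(Y|X) = 1.0961 - 1.0709 = 0.0252
H(X) + H(Y) - H(X,Y) = 1.0671 + 1.0961 - 2.1380 = 0.0252

All forms give I(X;Y) = 0.0252 nats. ✓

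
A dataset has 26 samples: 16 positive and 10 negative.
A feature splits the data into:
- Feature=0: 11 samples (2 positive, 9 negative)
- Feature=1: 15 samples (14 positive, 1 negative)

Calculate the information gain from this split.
0.4680 bits

Information Gain = H(Y) - H(Y|Feature)

Before split:
P(positive) = 16/26 = 0.6154
H(Y) = 0.9612 bits

After split:
Feature=0: H = 0.6840 bits (weight = 11/26)
Feature=1: H = 0.3534 bits (weight = 15/26)
H(Y|Feature) = (11/26)×0.6840 + (15/26)×0.3534 = 0.4933 bits

Information Gain = 0.9612 - 0.4933 = 0.4680 bits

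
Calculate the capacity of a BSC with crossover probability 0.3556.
0.0610 bits

For a binary symmetric channel (BSC) with error probability p:
Capacity C = 1 - H(p) bits per symbol

where H(p) = -p log₂(p) - (1-p) log₂(1-p) is the binary entropy function.

H(0.3556) = 0.9390 bits
C = 1 - 0.9390 = 0.0610 bits per symbol

This means we can reliably transmit up to 0.0610 bits of information per channel use.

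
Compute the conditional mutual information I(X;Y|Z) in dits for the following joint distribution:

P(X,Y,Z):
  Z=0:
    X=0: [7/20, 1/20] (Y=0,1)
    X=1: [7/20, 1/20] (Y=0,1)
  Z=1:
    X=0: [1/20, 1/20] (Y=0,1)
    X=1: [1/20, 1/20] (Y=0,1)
0.0000 dits

Conditional mutual information: I(X;Y|Z) = H(X|Z) + H(Y|Z) - H(X,Y|Z)

H(Z) = 0.2173
H(X,Z) = 0.5184 → H(X|Z) = 0.3010
H(Y,Z) = 0.4084 → H(Y|Z) = 0.1911
H(X,Y,Z) = 0.7095 → H(X,Y|Z) = 0.4921

I(X;Y|Z) = 0.3010 + 0.1911 - 0.4921 = 0.0000 dits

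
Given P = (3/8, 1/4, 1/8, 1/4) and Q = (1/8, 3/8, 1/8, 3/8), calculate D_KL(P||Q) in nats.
0.2092 nats

KL divergence: D_KL(P||Q) = Σ p(x) log(p(x)/q(x))

Computing term by term:
  x=0: 3/8 × log_e[(3/8)/(1/8)] = 3/8 × 1.0986 = 0.4120
  x=1: 1/4 × log_e[(1/4)/(3/8)] = 1/4 × -0.4055 = -0.1014
  x=2: 1/8 × log_e[(1/8)/(1/8)] = 1/8 × 0.0000 = 0.0000
  x=3: 1/4 × log_e[(1/4)/(3/8)] = 1/4 × -0.4055 = -0.1014

D_KL(P||Q) = 0.2092 nats

Note: KL divergence is always non-negative and equals 0 iff P = Q.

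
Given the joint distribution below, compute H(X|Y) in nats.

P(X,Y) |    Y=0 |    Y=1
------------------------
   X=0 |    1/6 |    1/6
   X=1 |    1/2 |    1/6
0.6059 nats

Using the chain rule: H(X|Y) = H(X,Y) - H(Y)

First, compute H(X,Y) = 1.2425 nats

Marginal P(Y) = (2/3, 1/3)
H(Y) = 0.6365 nats

H(X|Y) = H(X,Y) - H(Y) = 1.2425 - 0.6365 = 0.6059 nats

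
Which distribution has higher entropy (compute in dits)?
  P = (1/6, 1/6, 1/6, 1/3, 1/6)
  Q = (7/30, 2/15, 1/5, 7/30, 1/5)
Q

Computing entropies in dits:
H(P) = 0.6778
H(Q) = 0.6912

Distribution Q has higher entropy.

Intuition: The distribution closer to uniform (more spread out) has higher entropy.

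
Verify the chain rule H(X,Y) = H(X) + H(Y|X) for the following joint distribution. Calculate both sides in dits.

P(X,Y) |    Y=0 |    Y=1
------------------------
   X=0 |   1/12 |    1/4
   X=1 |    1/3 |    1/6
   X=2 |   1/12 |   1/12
H(X,Y) = 0.7090, H(X) = 0.4392, H(Y|X) = 0.2698 (all in dits)

Chain rule: H(X,Y) = H(X) + H(Y|X)

Left side — joint entropy directly:
H(X,Y) = -Σ p(x,y) log p(x,y) = 0.7090 dits

Right side — compute H(Y|X) from the conditional distributions:
P(X) = (1/3, 1/2, 1/6), so H(X) = 0.4392 dits
H(Y|X) = Σ_x P(X=x) · H(Y|X=x):
  P(Y|X=0) = (1/4, 3/4), H(Y|X=0) = 0.2442, weight P(X=0) = 1/3
  P(Y|X=1) = (2/3, 1/3), H(Y|X=1) = 0.2764, weight P(X=1) = 1/2
  P(Y|X=2) = (1/2, 1/2), H(Y|X=2) = 0.3010, weight P(X=2) = 1/6
H(Y|X) = 0.2698 dits

H(X) + H(Y|X) = 0.4392 + 0.2698 = 0.7090 dits

Both sides equal 0.7090 dits. ✓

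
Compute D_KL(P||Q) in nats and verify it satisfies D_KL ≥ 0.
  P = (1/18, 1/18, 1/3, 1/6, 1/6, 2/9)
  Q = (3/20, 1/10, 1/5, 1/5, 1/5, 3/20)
0.1090 nats

KL divergence satisfies the Gibbs inequality: D_KL(P||Q) ≥ 0 for all distributions P, Q.

D_KL(P||Q) = Σ p(x) log(p(x)/q(x))
Term by term:
  x=0: 1/18 × log_e[(1/18)/(3/20)] = -0.0552
  x=1: 1/18 × log_e[(1/18)/(1/10)] = -0.0327
  x=2: 1/3 × log_e[(1/3)/(1/5)] = 0.1703
  x=3: 1/6 × log_e[(1/6)/(1/5)] = -0.0304
  x=4: 1/6 × log_e[(1/6)/(1/5)] = -0.0304
  x=5: 2/9 × log_e[(2/9)/(3/20)] = 0.0873
D_KL(P||Q) = 0.1090 nats

D_KL(P||Q) = 0.1090 ≥ 0 ✓

This non-negativity is a fundamental property: relative entropy cannot be negative because it measures how different Q is from P.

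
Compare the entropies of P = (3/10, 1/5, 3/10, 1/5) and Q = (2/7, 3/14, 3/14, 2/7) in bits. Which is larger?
Q

Computing entropies in bits:
H(P) = 1.9710
H(Q) = 1.9852

Distribution Q has higher entropy.

Intuition: The distribution closer to uniform (more spread out) has higher entropy.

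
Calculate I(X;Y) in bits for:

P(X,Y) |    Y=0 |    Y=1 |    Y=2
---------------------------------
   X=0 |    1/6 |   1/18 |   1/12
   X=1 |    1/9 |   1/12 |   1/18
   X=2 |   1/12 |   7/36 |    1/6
0.0914 bits

Mutual information: I(X;Y) = H(X) + H(Y) - H(X,Y)

Marginals:
P(X) = (11/36, 1/4, 4/9), H(X) = 1.5426 bits
P(Y) = (13/36, 1/3, 11/36), H(Y) = 1.5816 bits

Joint entropy: H(X,Y) = 3.0328 bits

I(X;Y) = 1.5426 + 1.5816 - 3.0328 = 0.0914 bits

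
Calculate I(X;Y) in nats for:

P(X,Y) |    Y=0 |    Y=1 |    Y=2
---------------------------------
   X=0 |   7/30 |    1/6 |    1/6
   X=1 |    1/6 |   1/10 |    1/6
0.0051 nats

Mutual information: I(X;Y) = H(X) + H(Y) - H(X,Y)

Marginals:
P(X) = (17/30, 13/30), H(X) = 0.6842 nats
P(Y) = (2/5, 4/15, 1/3), H(Y) = 1.0852 nats

Joint entropy: H(X,Y) = 1.7643 nats

I(X;Y) = 0.6842 + 1.0852 - 1.7643 = 0.0051 nats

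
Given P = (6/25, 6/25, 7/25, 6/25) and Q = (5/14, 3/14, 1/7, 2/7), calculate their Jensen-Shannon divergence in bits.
0.0266 bits

Jensen-Shannon divergence is:
JSD(P||Q) = 0.5 × D_KL(P||M) + 0.5 × D_KL(Q||M)
where M = 0.5 × (P + Q) is the mixture distribution.

M = 0.5 × (6/25, 6/25, 7/25, 6/25) + 0.5 × (5/14, 3/14, 1/7, 2/7) = (0.298571, 0.227143, 0.211429, 0.262857)

D_KL(P||M) = 0.0254 bits
D_KL(Q||M) = 0.0279 bits

JSD(P||Q) = 0.5 × 0.0254 + 0.5 × 0.0279 = 0.0266 bits

Unlike KL divergence, JSD is symmetric and bounded: 0 ≤ JSD ≤ log(2).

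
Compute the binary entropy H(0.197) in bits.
0.7159 bits

The binary entropy function is:
H(p) = -p log(p) - (1-p) log(1-p)

H(0.197) = -0.197 × log_2(0.197) - 0.803 × log_2(0.803)
H(0.197) = 0.7159 bits

Note: Binary entropy is maximized at p=0.5 (H=1 bit) and minimized at p=0 or p=1 (H=0).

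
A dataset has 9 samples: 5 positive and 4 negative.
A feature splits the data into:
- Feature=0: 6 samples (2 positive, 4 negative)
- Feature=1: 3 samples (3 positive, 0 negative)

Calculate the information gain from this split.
0.3789 bits

Information Gain = H(Y) - H(Y|Feature)

Before split:
P(positive) = 5/9 = 0.5556
H(Y) = 0.9911 bits

After split:
Feature=0: H = 0.9183 bits (weight = 6/9)
Feature=1: H = 0.0000 bits (weight = 3/9)
H(Y|Feature) = (6/9)×0.9183 + (3/9)×0.0000 = 0.6122 bits

Information Gain = 0.9911 - 0.6122 = 0.3789 bits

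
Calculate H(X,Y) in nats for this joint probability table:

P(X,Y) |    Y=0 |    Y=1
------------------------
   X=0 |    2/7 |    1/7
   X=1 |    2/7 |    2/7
1.3518 nats

Joint entropy is H(X,Y) = -Σ_{x,y} p(x,y) log p(x,y).

Summing over all non-zero entries:
H(X,Y) = -[2/7·log_e(2/7) + 1/7·log_e(1/7) + 2/7·log_e(2/7) + 2/7·log_e(2/7)]
H(X,Y) = 1.3518 nats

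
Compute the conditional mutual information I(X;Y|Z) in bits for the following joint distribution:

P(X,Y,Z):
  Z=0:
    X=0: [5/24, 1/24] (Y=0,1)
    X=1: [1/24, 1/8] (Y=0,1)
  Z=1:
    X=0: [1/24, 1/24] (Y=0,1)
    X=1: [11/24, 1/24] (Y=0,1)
0.1617 bits

Conditional mutual information: I(X;Y|Z) = H(X|Z) + H(Y|Z) - H(X,Y|Z)

H(Z) = 0.9799
H(X,Z) = 1.7296 → H(X|Z) = 0.7497
H(Y,Z) = 1.7296 → H(Y|Z) = 0.7497
H(X,Y,Z) = 2.3175 → H(X,Y|Z) = 1.3377

I(X;Y|Z) = 0.7497 + 0.7497 - 1.3377 = 0.1617 bits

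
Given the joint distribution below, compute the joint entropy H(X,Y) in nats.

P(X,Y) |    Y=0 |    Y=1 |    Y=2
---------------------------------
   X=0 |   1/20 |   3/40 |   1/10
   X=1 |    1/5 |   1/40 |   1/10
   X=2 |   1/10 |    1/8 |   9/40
2.0445 nats

Joint entropy is H(X,Y) = -Σ_{x,y} p(x,y) log p(x,y).

Summing over all non-zero entries:
H(X,Y) = -[1/20·log_e(1/20) + 3/40·log_e(3/40) + 1/10·log_e(1/10) + 1/5·log_e(1/5) + 1/40·log_e(1/40) + 1/10·log_e(1/10) + 1/10·log_e(1/10) + 1/8·log_e(1/8) + 9/40·log_e(9/40)]
H(X,Y) = 2.0445 nats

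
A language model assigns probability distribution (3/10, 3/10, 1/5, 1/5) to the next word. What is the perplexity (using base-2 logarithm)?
3.9203

Perplexity is 2^H (or exp(H) for natural log).

First, H = -Σ p log p = 1.9710 bits
Perplexity = 2^1.9710 = 3.9203

Interpretation: The model's uncertainty is equivalent to choosing uniformly among 3.9 options.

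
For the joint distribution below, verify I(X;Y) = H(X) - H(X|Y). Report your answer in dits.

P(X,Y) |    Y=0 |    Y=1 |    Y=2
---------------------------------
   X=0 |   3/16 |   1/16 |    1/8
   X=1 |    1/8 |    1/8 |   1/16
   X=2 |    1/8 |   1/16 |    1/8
I(X;Y) = 0.0144 dits

Mutual information has multiple equivalent forms:
- I(X;Y) = H(X) - H(X|Y)
- I(X;Y) = H(Y) - H(Y|X)
- I(X;Y) = H(X) + H(Y) - H(X,Y)

Computing all quantities:
H(X) = 0.4755, H(Y) = 0.4654, H(X,Y) = 0.9265
H(X|Y) = 0.4611, H(Y|X) = 0.4511

Verification:
H(X) - H(X|Y) = 0.4755 - 0.4611 = 0.0144
H(Y) - H(Y|X) = 0.4654 - 0.4511 = 0.0144
H(X) + H(Y) - H(X,Y) = 0.4755 + 0.4654 - 0.9265 = 0.0144

All forms give I(X;Y) = 0.0144 dits. ✓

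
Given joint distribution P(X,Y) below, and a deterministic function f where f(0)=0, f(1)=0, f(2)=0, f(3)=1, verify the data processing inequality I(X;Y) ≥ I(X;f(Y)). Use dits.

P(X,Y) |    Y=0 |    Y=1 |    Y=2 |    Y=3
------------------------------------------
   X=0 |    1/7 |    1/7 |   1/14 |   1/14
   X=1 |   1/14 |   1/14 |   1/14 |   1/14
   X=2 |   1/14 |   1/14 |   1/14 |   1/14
I(X;Y) = 0.0061, I(X;f(Y)) = 0.0022, inequality holds: 0.0061 ≥ 0.0022

Data Processing Inequality: For any Markov chain X → Y → Z, we have I(X;Y) ≥ I(X;Z).

Here Z = f(Y) is a deterministic function of Y, forming X → Y → Z.

Original I(X;Y) = 0.0061 dits

After applying f:
P(X,Z) where Z=f(Y):
- P(X,Z=0) = P(X,Y=0) + P(X,Y=1) + P(X,Y=2)
- P(X,Z=1) = P(X,Y=3)

I(X;Z) = I(X;f(Y)) = 0.0022 dits

Verification: 0.0061 ≥ 0.0022 ✓

Information cannot be created by processing; the function f can only lose information about X.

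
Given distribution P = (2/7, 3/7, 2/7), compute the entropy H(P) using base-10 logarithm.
0.4686 dits

Shannon entropy is H(X) = -Σ p(x) log p(x).

For P = (2/7, 3/7, 2/7):
H = -2/7 × log_10(2/7) -3/7 × log_10(3/7) -2/7 × log_10(2/7)
H = 0.4686 dits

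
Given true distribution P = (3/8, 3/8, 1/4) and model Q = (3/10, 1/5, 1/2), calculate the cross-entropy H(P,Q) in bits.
1.7721 bits

Cross-entropy: H(P,Q) = -Σ p(x) log q(x)

Alternatively: H(P,Q) = H(P) + D_KL(P||Q)
H(P) = 1.5613 bits
D_KL(P||Q) = 0.2108 bits

H(P,Q) = 1.5613 + 0.2108 = 1.7721 bits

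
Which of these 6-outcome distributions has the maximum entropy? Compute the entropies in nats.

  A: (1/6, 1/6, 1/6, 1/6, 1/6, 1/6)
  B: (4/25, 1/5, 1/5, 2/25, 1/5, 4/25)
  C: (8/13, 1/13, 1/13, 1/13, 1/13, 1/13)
A

For a discrete distribution over n outcomes, entropy is maximized by the uniform distribution.

Computing entropies:
H(A) = 1.7918 nats
H(B) = 1.7541 nats
H(C) = 1.2853 nats

The uniform distribution (where all probabilities equal 1/6) achieves the maximum entropy of log_e(6) = 1.7918 nats.

Distribution A has the highest entropy.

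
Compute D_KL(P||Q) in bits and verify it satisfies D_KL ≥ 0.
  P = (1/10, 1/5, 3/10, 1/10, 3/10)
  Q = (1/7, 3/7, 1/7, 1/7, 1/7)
0.3194 bits

KL divergence satisfies the Gibbs inequality: D_KL(P||Q) ≥ 0 for all distributions P, Q.

D_KL(P||Q) = Σ p(x) log(p(x)/q(x))
Term by term:
  x=0: 1/10 × log_2[(1/10)/(1/7)] = -0.0515
  x=1: 1/5 × log_2[(1/5)/(3/7)] = -0.2199
  x=2: 3/10 × log_2[(3/10)/(1/7)] = 0.3211
  x=3: 1/10 × log_2[(1/10)/(1/7)] = -0.0515
  x=4: 3/10 × log_2[(3/10)/(1/7)] = 0.3211
D_KL(P||Q) = 0.3194 bits

D_KL(P||Q) = 0.3194 ≥ 0 ✓

This non-negativity is a fundamental property: relative entropy cannot be negative because it measures how different Q is from P.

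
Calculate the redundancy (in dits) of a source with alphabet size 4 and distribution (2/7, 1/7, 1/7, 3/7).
0.0475 dits

Redundancy measures how far a source is from maximum entropy:
R = H_max - H(X)

Maximum entropy for 4 symbols: H_max = log_10(4) = 0.6021 dits
Actual entropy: H(X) = 0.5546 dits
Redundancy: R = 0.6021 - 0.5546 = 0.0475 dits

This redundancy represents potential for compression: the source could be compressed by 0.0475 dits per symbol.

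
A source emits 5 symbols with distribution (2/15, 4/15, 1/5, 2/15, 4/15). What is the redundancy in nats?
0.0453 nats

Redundancy measures how far a source is from maximum entropy:
R = H_max - H(X)

Maximum entropy for 5 symbols: H_max = log_e(5) = 1.6094 nats
Actual entropy: H(X) = 1.5641 nats
Redundancy: R = 1.6094 - 1.5641 = 0.0453 nats

This redundancy represents potential for compression: the source could be compressed by 0.0453 nats per symbol.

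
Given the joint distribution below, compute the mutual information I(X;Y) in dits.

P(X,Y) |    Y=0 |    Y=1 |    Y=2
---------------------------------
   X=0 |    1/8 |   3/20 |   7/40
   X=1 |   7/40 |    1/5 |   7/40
0.0012 dits

Mutual information: I(X;Y) = H(X) + H(Y) - H(X,Y)

Marginals:
P(X) = (9/20, 11/20), H(X) = 0.2989 dits
P(Y) = (3/10, 7/20, 7/20), H(Y) = 0.4760 dits

Joint entropy: H(X,Y) = 0.7737 dits

I(X;Y) = 0.2989 + 0.4760 - 0.7737 = 0.0012 dits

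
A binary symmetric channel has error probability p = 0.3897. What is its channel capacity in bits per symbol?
0.0354 bits

For a binary symmetric channel (BSC) with error probability p:
Capacity C = 1 - H(p) bits per symbol

where H(p) = -p log₂(p) - (1-p) log₂(1-p) is the binary entropy function.

H(0.3897) = 0.9646 bits
C = 1 - 0.9646 = 0.0354 bits per symbol

This means we can reliably transmit up to 0.0354 bits of information per channel use.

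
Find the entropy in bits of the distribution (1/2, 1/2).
1.0000 bits

Shannon entropy is H(X) = -Σ p(x) log p(x).

For P = (1/2, 1/2):
H = -1/2 × log_2(1/2) -1/2 × log_2(1/2)
H = 1.0000 bits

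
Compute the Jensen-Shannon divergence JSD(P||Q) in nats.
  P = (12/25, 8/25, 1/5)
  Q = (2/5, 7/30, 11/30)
0.0177 nats

Jensen-Shannon divergence is:
JSD(P||Q) = 0.5 × D_KL(P||M) + 0.5 × D_KL(Q||M)
where M = 0.5 × (P + Q) is the mixture distribution.

M = 0.5 × (12/25, 8/25, 1/5) + 0.5 × (2/5, 7/30, 11/30) = (11/25, 0.276667, 0.283333)

D_KL(P||M) = 0.0187 nats
D_KL(Q||M) = 0.0167 nats

JSD(P||Q) = 0.5 × 0.0187 + 0.5 × 0.0167 = 0.0177 nats

Unlike KL divergence, JSD is symmetric and bounded: 0 ≤ JSD ≤ log(2).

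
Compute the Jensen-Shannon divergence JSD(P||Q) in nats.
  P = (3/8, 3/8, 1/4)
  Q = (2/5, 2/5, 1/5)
0.0018 nats

Jensen-Shannon divergence is:
JSD(P||Q) = 0.5 × D_KL(P||M) + 0.5 × D_KL(Q||M)
where M = 0.5 × (P + Q) is the mixture distribution.

M = 0.5 × (3/8, 3/8, 1/4) + 0.5 × (2/5, 2/5, 1/5) = (0.3875, 0.3875, 9/40)

D_KL(P||M) = 0.0017 nats
D_KL(Q||M) = 0.0018 nats

JSD(P||Q) = 0.5 × 0.0017 + 0.5 × 0.0018 = 0.0018 nats

Unlike KL divergence, JSD is symmetric and bounded: 0 ≤ JSD ≤ log(2).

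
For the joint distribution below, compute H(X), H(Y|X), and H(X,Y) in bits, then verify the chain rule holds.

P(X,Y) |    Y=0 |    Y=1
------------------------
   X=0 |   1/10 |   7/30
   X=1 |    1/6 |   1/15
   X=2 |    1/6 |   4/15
H(X,Y) = 2.4527, H(X) = 1.5410, H(Y|X) = 0.9117 (all in bits)

Chain rule: H(X,Y) = H(X) + H(Y|X)

Left side — joint entropy directly:
H(X,Y) = -Σ p(x,y) log p(x,y) = 2.4527 bits

Right side — compute H(Y|X) from the conditional distributions:
P(X) = (1/3, 7/30, 13/30), so H(X) = 1.5410 bits
H(Y|X) = Σ_x P(X=x) · H(Y|X=x):
  P(Y|X=0) = (3/10, 7/10), H(Y|X=0) = 0.8813, weight P(X=0) = 1/3
  P(Y|X=1) = (5/7, 2/7), H(Y|X=1) = 0.8631, weight P(X=1) = 7/30
  P(Y|X=2) = (5/13, 8/13), H(Y|X=2) = 0.9612, weight P(X=2) = 13/30
H(Y|X) = 0.9117 bits

H(X) + H(Y|X) = 1.5410 + 0.9117 = 2.4527 bits

Both sides equal 2.4527 bits. ✓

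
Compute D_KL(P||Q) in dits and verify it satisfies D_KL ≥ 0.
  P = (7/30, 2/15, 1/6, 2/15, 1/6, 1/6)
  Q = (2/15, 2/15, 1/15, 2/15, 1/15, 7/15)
0.1148 dits

KL divergence satisfies the Gibbs inequality: D_KL(P||Q) ≥ 0 for all distributions P, Q.

D_KL(P||Q) = Σ p(x) log(p(x)/q(x))
Term by term:
  x=0: 7/30 × log_10[(7/30)/(2/15)] = 0.0567
  x=1: 2/15 × log_10[(2/15)/(2/15)] = 0.0000
  x=2: 1/6 × log_10[(1/6)/(1/15)] = 0.0663
  x=3: 2/15 × log_10[(2/15)/(2/15)] = 0.0000
  x=4: 1/6 × log_10[(1/6)/(1/15)] = 0.0663
  x=5: 1/6 × log_10[(1/6)/(7/15)] = -0.0745
D_KL(P||Q) = 0.1148 dits

D_KL(P||Q) = 0.1148 ≥ 0 ✓

This non-negativity is a fundamental property: relative entropy cannot be negative because it measures how different Q is from P.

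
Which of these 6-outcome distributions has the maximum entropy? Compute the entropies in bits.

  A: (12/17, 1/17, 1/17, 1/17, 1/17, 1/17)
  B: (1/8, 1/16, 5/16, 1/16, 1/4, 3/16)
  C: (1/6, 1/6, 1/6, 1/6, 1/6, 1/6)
C

For a discrete distribution over n outcomes, entropy is maximized by the uniform distribution.

Computing entropies:
H(A) = 1.5569 bits
H(B) = 2.3522 bits
H(C) = 2.5850 bits

The uniform distribution (where all probabilities equal 1/6) achieves the maximum entropy of log_2(6) = 2.5850 bits.

Distribution C has the highest entropy.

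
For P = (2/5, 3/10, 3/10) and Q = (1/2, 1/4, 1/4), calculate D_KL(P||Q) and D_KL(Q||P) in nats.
D_KL(P||Q) = 0.0201, D_KL(Q||P) = 0.0204

KL divergence is not symmetric: D_KL(P||Q) ≠ D_KL(Q||P) in general.

D_KL(P||Q) = 0.0201 nats
D_KL(Q||P) = 0.0204 nats

No, they are not equal!

This asymmetry is why KL divergence is not a true distance metric.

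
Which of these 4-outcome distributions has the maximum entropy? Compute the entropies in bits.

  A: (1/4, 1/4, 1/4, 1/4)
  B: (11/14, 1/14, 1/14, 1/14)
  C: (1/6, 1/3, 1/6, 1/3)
A

For a discrete distribution over n outcomes, entropy is maximized by the uniform distribution.

Computing entropies:
H(A) = 2.0000 bits
H(B) = 1.0892 bits
H(C) = 1.9183 bits

The uniform distribution (where all probabilities equal 1/4) achieves the maximum entropy of log_2(4) = 2.0000 bits.

Distribution A has the highest entropy.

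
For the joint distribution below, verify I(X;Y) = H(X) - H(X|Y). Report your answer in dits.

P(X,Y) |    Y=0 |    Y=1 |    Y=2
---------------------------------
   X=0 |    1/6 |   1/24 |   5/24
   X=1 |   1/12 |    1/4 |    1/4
I(X;Y) = 0.0368 dits

Mutual information has multiple equivalent forms:
- I(X;Y) = H(X) - H(X|Y)
- I(X;Y) = H(Y) - H(Y|X)
- I(X;Y) = H(X) + H(Y) - H(X,Y)

Computing all quantities:
H(X) = 0.2950, H(Y) = 0.4619, H(X,Y) = 0.7201
H(X|Y) = 0.2582, H(Y|X) = 0.4251

Verification:
H(X) - H(X|Y) = 0.2950 - 0.2582 = 0.0368
H(Y) - H(Y|X) = 0.4619 - 0.4251 = 0.0368
H(X) + H(Y) - H(X,Y) = 0.2950 + 0.4619 - 0.7201 = 0.0368

All forms give I(X;Y) = 0.0368 dits. ✓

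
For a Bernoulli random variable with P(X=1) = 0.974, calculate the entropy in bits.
0.1739 bits

The binary entropy function is:
H(p) = -p log(p) - (1-p) log(1-p)

H(0.974) = -0.974 × log_2(0.974) - 0.026 × log_2(0.026)
H(0.974) = 0.1739 bits

Note: Binary entropy is maximized at p=0.5 (H=1 bit) and minimized at p=0 or p=1 (H=0).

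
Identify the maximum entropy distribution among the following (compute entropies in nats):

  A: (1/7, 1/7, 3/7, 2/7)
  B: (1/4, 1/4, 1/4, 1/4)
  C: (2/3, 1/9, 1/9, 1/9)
B

For a discrete distribution over n outcomes, entropy is maximized by the uniform distribution.

Computing entropies:
H(A) = 1.2770 nats
H(B) = 1.3863 nats
H(C) = 1.0027 nats

The uniform distribution (where all probabilities equal 1/4) achieves the maximum entropy of log_e(4) = 1.3863 nats.

Distribution B has the highest entropy.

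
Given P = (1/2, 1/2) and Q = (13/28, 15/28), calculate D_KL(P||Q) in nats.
0.0026 nats

KL divergence: D_KL(P||Q) = Σ p(x) log(p(x)/q(x))

Computing term by term:
  x=0: 1/2 × log_e[(1/2)/(13/28)] = 1/2 × 0.0741 = 0.0371
  x=1: 1/2 × log_e[(1/2)/(15/28)] = 1/2 × -0.0690 = -0.0345

D_KL(P||Q) = 0.0026 nats

Note: KL divergence is always non-negative and equals 0 iff P = Q.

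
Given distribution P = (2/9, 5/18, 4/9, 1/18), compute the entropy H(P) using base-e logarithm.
1.2110 nats

Shannon entropy is H(X) = -Σ p(x) log p(x).

For P = (2/9, 5/18, 4/9, 1/18):
H = -2/9 × log_e(2/9) -5/18 × log_e(5/18) -4/9 × log_e(4/9) -1/18 × log_e(1/18)
H = 1.2110 nats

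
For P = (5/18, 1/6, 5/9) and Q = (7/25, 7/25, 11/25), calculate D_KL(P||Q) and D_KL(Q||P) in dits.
D_KL(P||Q) = 0.0178, D_KL(Q||P) = 0.0195

KL divergence is not symmetric: D_KL(P||Q) ≠ D_KL(Q||P) in general.

D_KL(P||Q) = 0.0178 dits
D_KL(Q||P) = 0.0195 dits

No, they are not equal!

This asymmetry is why KL divergence is not a true distance metric.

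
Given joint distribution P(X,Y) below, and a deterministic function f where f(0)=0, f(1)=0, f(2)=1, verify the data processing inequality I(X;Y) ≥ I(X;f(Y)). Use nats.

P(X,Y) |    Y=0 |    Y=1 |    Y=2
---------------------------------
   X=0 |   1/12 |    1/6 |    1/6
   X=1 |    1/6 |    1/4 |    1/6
I(X;Y) = 0.0086, I(X;f(Y)) = 0.0071, inequality holds: 0.0086 ≥ 0.0071

Data Processing Inequality: For any Markov chain X → Y → Z, we have I(X;Y) ≥ I(X;Z).

Here Z = f(Y) is a deterministic function of Y, forming X → Y → Z.

Original I(X;Y) = 0.0086 nats

After applying f:
P(X,Z) where Z=f(Y):
- P(X,Z=0) = P(X,Y=0) + P(X,Y=1)
- P(X,Z=1) = P(X,Y=2)

I(X;Z) = I(X;f(Y)) = 0.0071 nats

Verification: 0.0086 ≥ 0.0071 ✓

Information cannot be created by processing; the function f can only lose information about X.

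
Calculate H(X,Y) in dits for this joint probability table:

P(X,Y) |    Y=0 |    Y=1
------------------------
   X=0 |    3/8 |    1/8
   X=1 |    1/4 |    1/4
0.5737 dits

Joint entropy is H(X,Y) = -Σ_{x,y} p(x,y) log p(x,y).

Summing over all non-zero entries:
H(X,Y) = -[3/8·log_10(3/8) + 1/8·log_10(1/8) + 1/4·log_10(1/4) + 1/4·log_10(1/4)]
H(X,Y) = 0.5737 dits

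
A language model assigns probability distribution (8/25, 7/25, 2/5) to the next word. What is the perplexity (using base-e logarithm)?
2.9670

Perplexity is e^H (or exp(H) for natural log).

First, H = -Σ p log p = 1.0876 nats
Perplexity = e^1.0876 = 2.9670

Interpretation: The model's uncertainty is equivalent to choosing uniformly among 3.0 options.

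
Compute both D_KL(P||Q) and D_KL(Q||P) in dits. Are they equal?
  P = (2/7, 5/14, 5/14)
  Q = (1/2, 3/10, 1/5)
D_KL(P||Q) = 0.0475, D_KL(Q||P) = 0.0484

KL divergence is not symmetric: D_KL(P||Q) ≠ D_KL(Q||P) in general.

D_KL(P||Q) = 0.0475 dits
D_KL(Q||P) = 0.0484 dits

No, they are not equal!

This asymmetry is why KL divergence is not a true distance metric.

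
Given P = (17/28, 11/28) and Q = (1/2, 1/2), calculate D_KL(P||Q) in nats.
0.0231 nats

KL divergence: D_KL(P||Q) = Σ p(x) log(p(x)/q(x))

Computing term by term:
  x=0: 17/28 × log_e[(17/28)/(1/2)] = 17/28 × 0.1942 = 0.1179
  x=1: 11/28 × log_e[(11/28)/(1/2)] = 11/28 × -0.2412 = -0.0947

D_KL(P||Q) = 0.0231 nats

Note: KL divergence is always non-negative and equals 0 iff P = Q.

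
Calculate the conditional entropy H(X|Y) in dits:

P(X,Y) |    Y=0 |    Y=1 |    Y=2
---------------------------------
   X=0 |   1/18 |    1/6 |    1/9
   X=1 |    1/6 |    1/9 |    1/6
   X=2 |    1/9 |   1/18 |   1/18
0.4392 dits

Using the chain rule: H(X|Y) = H(X,Y) - H(Y)

First, compute H(X,Y) = 0.9164 dits

Marginal P(Y) = (1/3, 1/3, 1/3)
H(Y) = 0.4771 dits

H(X|Y) = H(X,Y) - H(Y) = 0.9164 - 0.4771 = 0.4392 dits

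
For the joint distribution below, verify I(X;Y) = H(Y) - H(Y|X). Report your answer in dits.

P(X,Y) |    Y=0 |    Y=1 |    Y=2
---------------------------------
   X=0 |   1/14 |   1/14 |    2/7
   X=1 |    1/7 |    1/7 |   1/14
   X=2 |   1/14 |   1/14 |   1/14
I(X;Y) = 0.0413 dits

Mutual information has multiple equivalent forms:
- I(X;Y) = H(X) - H(X|Y)
- I(X;Y) = H(Y) - H(Y|X)
- I(X;Y) = H(X) + H(Y) - H(X,Y)

Computing all quantities:
H(X) = 0.4608, H(Y) = 0.4686, H(X,Y) = 0.8881
H(X|Y) = 0.4195, H(Y|X) = 0.4273

Verification:
H(X) - H(X|Y) = 0.4608 - 0.4195 = 0.0413
H(Y) - H(Y|X) = 0.4686 - 0.4273 = 0.0413
H(X) + H(Y) - H(X,Y) = 0.4608 + 0.4686 - 0.8881 = 0.0413

All forms give I(X;Y) = 0.0413 dits. ✓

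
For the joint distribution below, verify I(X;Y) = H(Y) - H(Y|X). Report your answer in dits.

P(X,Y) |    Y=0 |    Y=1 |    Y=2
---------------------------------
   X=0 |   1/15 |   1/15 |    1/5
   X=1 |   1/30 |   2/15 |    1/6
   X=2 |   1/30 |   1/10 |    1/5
I(X;Y) = 0.0092 dits

Mutual information has multiple equivalent forms:
- I(X;Y) = H(X) - H(X|Y)
- I(X;Y) = H(Y) - H(Y|X)
- I(X;Y) = H(X) + H(Y) - H(X,Y)

Computing all quantities:
H(X) = 0.4771, H(Y) = 0.4133, H(X,Y) = 0.8812
H(X|Y) = 0.4679, H(Y|X) = 0.4041

Verification:
H(X) - H(X|Y) = 0.4771 - 0.4679 = 0.0092
H(Y) - H(Y|X) = 0.4133 - 0.4041 = 0.0092
H(X) + H(Y) - H(X,Y) = 0.4771 + 0.4133 - 0.8812 = 0.0092

All forms give I(X;Y) = 0.0092 dits. ✓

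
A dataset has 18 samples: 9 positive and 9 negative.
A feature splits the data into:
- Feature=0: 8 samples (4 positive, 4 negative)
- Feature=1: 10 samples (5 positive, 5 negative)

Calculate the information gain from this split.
0.0000 bits

Information Gain = H(Y) - H(Y|Feature)

Before split:
P(positive) = 9/18 = 0.5000
H(Y) = 1.0000 bits

After split:
Feature=0: H = 1.0000 bits (weight = 8/18)
Feature=1: H = 1.0000 bits (weight = 10/18)
H(Y|Feature) = (8/18)×1.0000 + (10/18)×1.0000 = 1.0000 bits

Information Gain = 1.0000 - 1.0000 = 0.0000 bits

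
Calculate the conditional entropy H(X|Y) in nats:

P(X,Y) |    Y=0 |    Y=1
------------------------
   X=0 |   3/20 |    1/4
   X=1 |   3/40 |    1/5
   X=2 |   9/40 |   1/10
1.0250 nats

Using the chain rule: H(X|Y) = H(X,Y) - H(Y)

First, compute H(X,Y) = 1.7132 nats

Marginal P(Y) = (9/20, 11/20)
H(Y) = 0.6881 nats

H(X|Y) = H(X,Y) - H(Y) = 1.7132 - 0.6881 = 1.0250 nats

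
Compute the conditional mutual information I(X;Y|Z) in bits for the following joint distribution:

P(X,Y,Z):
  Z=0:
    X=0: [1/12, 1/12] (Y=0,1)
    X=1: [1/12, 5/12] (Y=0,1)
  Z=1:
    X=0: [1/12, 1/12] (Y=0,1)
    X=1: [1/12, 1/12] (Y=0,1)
0.0492 bits

Conditional mutual information: I(X;Y|Z) = H(X|Z) + H(Y|Z) - H(X,Y|Z)

H(Z) = 0.9183
H(X,Z) = 1.7925 → H(X|Z) = 0.8742
H(Y,Z) = 1.7925 → H(Y|Z) = 0.8742
H(X,Y,Z) = 2.6175 → H(X,Y|Z) = 1.6992

I(X;Y|Z) = 0.8742 + 0.8742 - 1.6992 = 0.0492 bits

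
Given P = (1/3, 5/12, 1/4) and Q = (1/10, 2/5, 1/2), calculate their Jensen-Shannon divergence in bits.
0.0786 bits

Jensen-Shannon divergence is:
JSD(P||Q) = 0.5 × D_KL(P||M) + 0.5 × D_KL(Q||M)
where M = 0.5 × (P + Q) is the mixture distribution.

M = 0.5 × (1/3, 5/12, 1/4) + 0.5 × (1/10, 2/5, 1/2) = (0.216667, 0.408333, 3/8)

D_KL(P||M) = 0.0731 bits
D_KL(Q||M) = 0.0841 bits

JSD(P||Q) = 0.5 × 0.0731 + 0.5 × 0.0841 = 0.0786 bits

Unlike KL divergence, JSD is symmetric and bounded: 0 ≤ JSD ≤ log(2).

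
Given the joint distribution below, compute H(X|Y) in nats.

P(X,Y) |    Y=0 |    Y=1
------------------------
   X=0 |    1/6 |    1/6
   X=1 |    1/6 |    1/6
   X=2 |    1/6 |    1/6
1.0986 nats

Using the chain rule: H(X|Y) = H(X,Y) - H(Y)

First, compute H(X,Y) = 1.7918 nats

Marginal P(Y) = (1/2, 1/2)
H(Y) = 0.6931 nats

H(X|Y) = H(X,Y) - H(Y) = 1.7918 - 0.6931 = 1.0986 nats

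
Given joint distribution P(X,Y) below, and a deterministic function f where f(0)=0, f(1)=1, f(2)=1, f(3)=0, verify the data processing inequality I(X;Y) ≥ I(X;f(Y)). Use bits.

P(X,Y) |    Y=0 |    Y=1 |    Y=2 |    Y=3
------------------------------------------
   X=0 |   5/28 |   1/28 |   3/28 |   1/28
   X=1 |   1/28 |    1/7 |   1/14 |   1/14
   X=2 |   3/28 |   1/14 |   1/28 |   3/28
I(X;Y) = 0.1786, I(X;f(Y)) = 0.0592, inequality holds: 0.1786 ≥ 0.0592

Data Processing Inequality: For any Markov chain X → Y → Z, we have I(X;Y) ≥ I(X;Z).

Here Z = f(Y) is a deterministic function of Y, forming X → Y → Z.

Original I(X;Y) = 0.1786 bits

After applying f:
P(X,Z) where Z=f(Y):
- P(X,Z=0) = P(X,Y=0) + P(X,Y=3)
- P(X,Z=1) = P(X,Y=1) + P(X,Y=2)

I(X;Z) = I(X;f(Y)) = 0.0592 bits

Verification: 0.1786 ≥ 0.0592 ✓

Information cannot be created by processing; the function f can only lose information about X.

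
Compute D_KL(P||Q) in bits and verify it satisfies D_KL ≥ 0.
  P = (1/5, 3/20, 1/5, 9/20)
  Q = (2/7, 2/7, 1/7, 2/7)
0.1496 bits

KL divergence satisfies the Gibbs inequality: D_KL(P||Q) ≥ 0 for all distributions P, Q.

D_KL(P||Q) = Σ p(x) log(p(x)/q(x))
Term by term:
  x=0: 1/5 × log_2[(1/5)/(2/7)] = -0.1029
  x=1: 3/20 × log_2[(3/20)/(2/7)] = -0.1394
  x=2: 1/5 × log_2[(1/5)/(1/7)] = 0.0971
  x=3: 9/20 × log_2[(9/20)/(2/7)] = 0.2949
D_KL(P||Q) = 0.1496 bits

D_KL(P||Q) = 0.1496 ≥ 0 ✓

This non-negativity is a fundamental property: relative entropy cannot be negative because it measures how different Q is from P.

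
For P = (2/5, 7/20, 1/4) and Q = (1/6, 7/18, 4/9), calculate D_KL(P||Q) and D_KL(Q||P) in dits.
D_KL(P||Q) = 0.0736, D_KL(Q||P) = 0.0655

KL divergence is not symmetric: D_KL(P||Q) ≠ D_KL(Q||P) in general.

D_KL(P||Q) = 0.0736 dits
D_KL(Q||P) = 0.0655 dits

No, they are not equal!

This asymmetry is why KL divergence is not a true distance metric.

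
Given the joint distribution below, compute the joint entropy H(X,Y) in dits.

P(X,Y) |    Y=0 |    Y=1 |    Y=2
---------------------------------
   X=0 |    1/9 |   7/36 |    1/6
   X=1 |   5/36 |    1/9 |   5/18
0.7536 dits

Joint entropy is H(X,Y) = -Σ_{x,y} p(x,y) log p(x,y).

Summing over all non-zero entries:
H(X,Y) = -[1/9·log_10(1/9) + 7/36·log_10(7/36) + 1/6·log_10(1/6) + 5/36·log_10(5/36) + 1/9·log_10(1/9) + 5/18·log_10(5/18)]
H(X,Y) = 0.7536 dits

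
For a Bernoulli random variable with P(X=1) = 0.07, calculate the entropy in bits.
0.3659 bits

The binary entropy function is:
H(p) = -p log(p) - (1-p) log(1-p)

H(0.07) = -0.07 × log_2(0.07) - 0.93 × log_2(0.93)
H(0.07) = 0.3659 bits

Note: Binary entropy is maximized at p=0.5 (H=1 bit) and minimized at p=0 or p=1 (H=0).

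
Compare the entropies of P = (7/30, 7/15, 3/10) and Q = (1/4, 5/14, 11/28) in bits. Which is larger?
Q

Computing entropies in bits:
H(P) = 1.5241
H(Q) = 1.5601

Distribution Q has higher entropy.

Intuition: The distribution closer to uniform (more spread out) has higher entropy.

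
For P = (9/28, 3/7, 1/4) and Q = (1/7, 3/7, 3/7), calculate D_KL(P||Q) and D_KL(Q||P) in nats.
D_KL(P||Q) = 0.1259, D_KL(Q||P) = 0.1152

KL divergence is not symmetric: D_KL(P||Q) ≠ D_KL(Q||P) in general.

D_KL(P||Q) = 0.1259 nats
D_KL(Q||P) = 0.1152 nats

No, they are not equal!

This asymmetry is why KL divergence is not a true distance metric.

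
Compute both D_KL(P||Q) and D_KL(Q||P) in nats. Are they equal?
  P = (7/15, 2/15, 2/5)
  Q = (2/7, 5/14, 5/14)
D_KL(P||Q) = 0.1429, D_KL(Q||P) = 0.1712

KL divergence is not symmetric: D_KL(P||Q) ≠ D_KL(Q||P) in general.

D_KL(P||Q) = 0.1429 nats
D_KL(Q||P) = 0.1712 nats

No, they are not equal!

This asymmetry is why KL divergence is not a true distance metric.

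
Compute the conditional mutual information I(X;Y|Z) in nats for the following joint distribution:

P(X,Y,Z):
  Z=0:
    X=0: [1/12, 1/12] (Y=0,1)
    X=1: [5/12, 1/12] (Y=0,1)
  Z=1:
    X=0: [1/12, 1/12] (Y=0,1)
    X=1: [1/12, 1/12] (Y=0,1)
0.0341 nats

Conditional mutual information: I(X;Y|Z) = H(X|Z) + H(Y|Z) - H(X,Y|Z)

H(Z) = 0.6365
H(X,Z) = 1.2425 → H(X|Z) = 0.6059
H(Y,Z) = 1.2425 → H(Y|Z) = 0.6059
H(X,Y,Z) = 1.8143 → H(X,Y|Z) = 1.1778

I(X;Y|Z) = 0.6059 + 0.6059 - 1.1778 = 0.0341 nats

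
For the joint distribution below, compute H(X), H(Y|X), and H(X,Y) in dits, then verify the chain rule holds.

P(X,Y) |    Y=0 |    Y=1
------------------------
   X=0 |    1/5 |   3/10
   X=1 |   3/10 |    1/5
H(X,Y) = 0.5933, H(X) = 0.3010, H(Y|X) = 0.2923 (all in dits)

Chain rule: H(X,Y) = H(X) + H(Y|X)

Left side — joint entropy directly:
H(X,Y) = -Σ p(x,y) log p(x,y) = 0.5933 dits

Right side — compute H(Y|X) from the conditional distributions:
P(X) = (1/2, 1/2), so H(X) = 0.3010 dits
H(Y|X) = Σ_x P(X=x) · H(Y|X=x):
  P(Y|X=0) = (2/5, 3/5), H(Y|X=0) = 0.2923, weight P(X=0) = 1/2
  P(Y|X=1) = (3/5, 2/5), H(Y|X=1) = 0.2923, weight P(X=1) = 1/2
H(Y|X) = 0.2923 dits

H(X) + H(Y|X) = 0.3010 + 0.2923 = 0.5933 dits

Both sides equal 0.5933 dits. ✓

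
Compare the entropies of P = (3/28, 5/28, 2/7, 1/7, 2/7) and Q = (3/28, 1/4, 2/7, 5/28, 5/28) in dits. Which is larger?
Q

Computing entropies in dits:
H(P) = 0.6692
H(Q) = 0.6771

Distribution Q has higher entropy.

Intuition: The distribution closer to uniform (more spread out) has higher entropy.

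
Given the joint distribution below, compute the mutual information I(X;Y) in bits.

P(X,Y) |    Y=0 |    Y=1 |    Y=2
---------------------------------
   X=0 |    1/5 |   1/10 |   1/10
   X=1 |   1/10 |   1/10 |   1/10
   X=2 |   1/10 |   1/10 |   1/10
0.0200 bits

Mutual information: I(X;Y) = H(X) + H(Y) - H(X,Y)

Marginals:
P(X) = (2/5, 3/10, 3/10), H(X) = 1.5710 bits
P(Y) = (2/5, 3/10, 3/10), H(Y) = 1.5710 bits

Joint entropy: H(X,Y) = 3.1219 bits

I(X;Y) = 1.5710 + 1.5710 - 3.1219 = 0.0200 bits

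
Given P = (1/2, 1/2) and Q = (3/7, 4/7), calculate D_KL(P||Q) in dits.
0.0045 dits

KL divergence: D_KL(P||Q) = Σ p(x) log(p(x)/q(x))

Computing term by term:
  x=0: 1/2 × log_10[(1/2)/(3/7)] = 1/2 × 0.0669 = 0.0335
  x=1: 1/2 × log_10[(1/2)/(4/7)] = 1/2 × -0.0580 = -0.0290

D_KL(P||Q) = 0.0045 dits

Note: KL divergence is always non-negative and equals 0 iff P = Q.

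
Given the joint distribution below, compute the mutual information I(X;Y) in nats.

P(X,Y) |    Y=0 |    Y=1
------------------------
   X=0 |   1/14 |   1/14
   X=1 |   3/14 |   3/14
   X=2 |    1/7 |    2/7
0.0140 nats

Mutual information: I(X;Y) = H(X) + H(Y) - H(X,Y)

Marginals:
P(X) = (1/7, 3/7, 3/7), H(X) = 1.0042 nats
P(Y) = (3/7, 4/7), H(Y) = 0.6829 nats

Joint entropy: H(X,Y) = 1.6731 nats

I(X;Y) = 1.0042 + 0.6829 - 1.6731 = 0.0140 nats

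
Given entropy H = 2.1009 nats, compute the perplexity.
8.1735

Perplexity is e^H (or exp(H) for natural log).

H = 2.1009 nats
Perplexity = e^2.1009 = 8.1735

Interpretation: The model's uncertainty is equivalent to choosing uniformly among 8.2 options.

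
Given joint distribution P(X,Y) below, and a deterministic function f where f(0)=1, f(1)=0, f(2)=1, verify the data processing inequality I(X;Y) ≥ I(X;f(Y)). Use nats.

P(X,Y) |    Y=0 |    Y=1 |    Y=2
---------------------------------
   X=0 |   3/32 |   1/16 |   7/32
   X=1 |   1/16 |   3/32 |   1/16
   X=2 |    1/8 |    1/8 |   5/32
I(X;Y) = 0.0354, I(X;f(Y)) = 0.0250, inequality holds: 0.0354 ≥ 0.0250

Data Processing Inequality: For any Markov chain X → Y → Z, we have I(X;Y) ≥ I(X;Z).

Here Z = f(Y) is a deterministic function of Y, forming X → Y → Z.

Original I(X;Y) = 0.0354 nats

After applying f:
P(X,Z) where Z=f(Y):
- P(X,Z=0) = P(X,Y=1)
- P(X,Z=1) = P(X,Y=0) + P(X,Y=2)

I(X;Z) = I(X;f(Y)) = 0.0250 nats

Verification: 0.0354 ≥ 0.0250 ✓

Information cannot be created by processing; the function f can only lose information about X.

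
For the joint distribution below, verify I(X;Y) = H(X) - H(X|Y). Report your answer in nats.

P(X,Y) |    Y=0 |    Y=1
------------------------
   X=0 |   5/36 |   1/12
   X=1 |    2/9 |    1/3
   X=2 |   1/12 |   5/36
I(X;Y) = 0.0190 nats

Mutual information has multiple equivalent forms:
- I(X;Y) = H(X) - H(X|Y)
- I(X;Y) = H(Y) - H(Y|X)
- I(X;Y) = H(X) + H(Y) - H(X,Y)

Computing all quantities:
H(X) = 0.9950, H(Y) = 0.6870, H(X,Y) = 1.6630
H(X|Y) = 0.9760, H(Y|X) = 0.6679

Verification:
H(X) - H(X|Y) = 0.9950 - 0.9760 = 0.0190
H(Y) - H(Y|X) = 0.6870 - 0.6679 = 0.0190
H(X) + H(Y) - H(X,Y) = 0.9950 + 0.6870 - 1.6630 = 0.0190

All forms give I(X;Y) = 0.0190 nats. ✓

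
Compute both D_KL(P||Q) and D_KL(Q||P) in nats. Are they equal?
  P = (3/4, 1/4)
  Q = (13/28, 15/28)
D_KL(P||Q) = 0.1691, D_KL(Q||P) = 0.1856

KL divergence is not symmetric: D_KL(P||Q) ≠ D_KL(Q||P) in general.

D_KL(P||Q) = 0.1691 nats
D_KL(Q||P) = 0.1856 nats

No, they are not equal!

This asymmetry is why KL divergence is not a true distance metric.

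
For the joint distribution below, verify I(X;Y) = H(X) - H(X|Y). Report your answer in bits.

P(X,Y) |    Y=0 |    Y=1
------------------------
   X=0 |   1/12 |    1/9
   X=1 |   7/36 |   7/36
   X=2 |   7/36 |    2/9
I(X;Y) = 0.0020 bits

Mutual information has multiple equivalent forms:
- I(X;Y) = H(X) - H(X|Y)
- I(X;Y) = H(Y) - H(Y|X)
- I(X;Y) = H(X) + H(Y) - H(X,Y)

Computing all quantities:
H(X) = 1.5155, H(Y) = 0.9978, H(X,Y) = 2.5113
H(X|Y) = 1.5136, H(Y|X) = 0.9958

Verification:
H(X) - H(X|Y) = 1.5155 - 1.5136 = 0.0020
H(Y) - H(Y|X) = 0.9978 - 0.9958 = 0.0020
H(X) + H(Y) - H(X,Y) = 1.5155 + 0.9978 - 2.5113 = 0.0020

All forms give I(X;Y) = 0.0020 bits. ✓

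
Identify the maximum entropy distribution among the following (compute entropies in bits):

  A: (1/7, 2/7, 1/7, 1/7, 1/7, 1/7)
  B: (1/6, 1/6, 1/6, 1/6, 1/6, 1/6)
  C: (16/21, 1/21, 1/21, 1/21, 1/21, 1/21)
B

For a discrete distribution over n outcomes, entropy is maximized by the uniform distribution.

Computing entropies:
H(A) = 2.5216 bits
H(B) = 2.5850 bits
H(C) = 1.3447 bits

The uniform distribution (where all probabilities equal 1/6) achieves the maximum entropy of log_2(6) = 2.5850 bits.

Distribution B has the highest entropy.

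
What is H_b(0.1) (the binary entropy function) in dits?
0.1412 dits

The binary entropy function is:
H(p) = -p log(p) - (1-p) log(1-p)

H(0.1) = -0.1 × log_10(0.1) - 0.9 × log_10(0.9)
H(0.1) = 0.1412 dits

Note: Binary entropy is maximized at p=0.5 (H=1 bit) and minimized at p=0 or p=1 (H=0).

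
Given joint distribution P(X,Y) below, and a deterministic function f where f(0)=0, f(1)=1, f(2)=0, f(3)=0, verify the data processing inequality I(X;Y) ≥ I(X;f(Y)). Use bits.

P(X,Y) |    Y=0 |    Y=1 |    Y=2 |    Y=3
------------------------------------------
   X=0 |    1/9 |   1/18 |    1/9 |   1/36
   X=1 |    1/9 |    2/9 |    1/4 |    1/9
I(X;Y) = 0.0434, I(X;f(Y)) = 0.0154, inequality holds: 0.0434 ≥ 0.0154

Data Processing Inequality: For any Markov chain X → Y → Z, we have I(X;Y) ≥ I(X;Z).

Here Z = f(Y) is a deterministic function of Y, forming X → Y → Z.

Original I(X;Y) = 0.0434 bits

After applying f:
P(X,Z) where Z=f(Y):
- P(X,Z=0) = P(X,Y=0) + P(X,Y=2) + P(X,Y=3)
- P(X,Z=1) = P(X,Y=1)

I(X;Z) = I(X;f(Y)) = 0.0154 bits

Verification: 0.0434 ≥ 0.0154 ✓

Information cannot be created by processing; the function f can only lose information about X.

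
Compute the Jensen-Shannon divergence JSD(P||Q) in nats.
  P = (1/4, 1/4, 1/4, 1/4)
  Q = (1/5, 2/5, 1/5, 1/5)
0.0129 nats

Jensen-Shannon divergence is:
JSD(P||Q) = 0.5 × D_KL(P||M) + 0.5 × D_KL(Q||M)
where M = 0.5 × (P + Q) is the mixture distribution.

M = 0.5 × (1/4, 1/4, 1/4, 1/4) + 0.5 × (1/5, 2/5, 1/5, 1/5) = (9/40, 13/40, 9/40, 9/40)

D_KL(P||M) = 0.0134 nats
D_KL(Q||M) = 0.0124 nats

JSD(P||Q) = 0.5 × 0.0134 + 0.5 × 0.0124 = 0.0129 nats

Unlike KL divergence, JSD is symmetric and bounded: 0 ≤ JSD ≤ log(2).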